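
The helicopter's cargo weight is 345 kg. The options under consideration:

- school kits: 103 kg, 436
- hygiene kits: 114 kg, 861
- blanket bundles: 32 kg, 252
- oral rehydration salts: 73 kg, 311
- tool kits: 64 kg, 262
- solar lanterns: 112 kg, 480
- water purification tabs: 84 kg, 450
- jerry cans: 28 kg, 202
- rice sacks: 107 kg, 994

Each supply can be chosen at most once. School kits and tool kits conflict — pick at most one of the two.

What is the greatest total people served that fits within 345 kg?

2571

Best packing: hygiene kits + blanket bundles + tool kits + jerry cans + rice sacks — 345 kg, 2571 total.
Runner-up hygiene kits + blanket bundles + water purification tabs + rice sacks tops out at 2557.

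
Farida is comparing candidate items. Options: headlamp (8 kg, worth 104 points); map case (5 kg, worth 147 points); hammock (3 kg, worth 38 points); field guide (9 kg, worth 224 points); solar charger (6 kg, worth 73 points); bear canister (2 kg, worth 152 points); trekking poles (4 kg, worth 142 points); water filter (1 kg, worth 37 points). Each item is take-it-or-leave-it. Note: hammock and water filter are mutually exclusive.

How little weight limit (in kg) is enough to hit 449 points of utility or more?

12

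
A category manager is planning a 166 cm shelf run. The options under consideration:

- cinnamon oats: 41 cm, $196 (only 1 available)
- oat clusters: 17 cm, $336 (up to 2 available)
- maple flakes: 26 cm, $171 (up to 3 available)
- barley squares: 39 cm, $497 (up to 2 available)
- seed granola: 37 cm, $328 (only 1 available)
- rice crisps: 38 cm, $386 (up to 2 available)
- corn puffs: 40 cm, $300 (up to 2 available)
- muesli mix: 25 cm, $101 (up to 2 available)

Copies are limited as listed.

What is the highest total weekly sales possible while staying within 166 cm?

Density check — oat clusters 19.76, barley squares 12.74, rice crisps 10.16 are the best per cm.
The ratio ordering already packs tightly: 2×oat clusters + 2×barley squares + rice crisps, 150 cm, 2052.

2052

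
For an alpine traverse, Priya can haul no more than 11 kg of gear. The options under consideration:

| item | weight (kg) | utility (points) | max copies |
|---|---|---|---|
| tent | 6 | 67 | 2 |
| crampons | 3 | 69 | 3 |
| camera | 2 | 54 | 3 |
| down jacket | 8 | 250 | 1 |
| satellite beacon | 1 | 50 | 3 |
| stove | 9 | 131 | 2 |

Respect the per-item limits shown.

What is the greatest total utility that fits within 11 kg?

400

Taking down jacket + 3×satellite beacon: 11 kg used, 400 in utility.
That's the maximum — no swap from here does better than 400.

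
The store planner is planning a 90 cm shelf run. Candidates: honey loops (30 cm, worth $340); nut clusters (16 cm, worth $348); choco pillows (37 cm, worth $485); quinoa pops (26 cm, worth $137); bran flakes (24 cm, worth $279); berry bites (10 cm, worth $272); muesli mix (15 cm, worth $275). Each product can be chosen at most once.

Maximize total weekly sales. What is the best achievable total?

A density-first pass picks nut clusters + choco pillows + berry bites + muesli mix — 1380 at 78 cm.
The 15 cm tied up in muesli mix is better spent on bran flakes — total rises to 1384 (87 cm).
Nothing else within 90 cm beats 1384.

1384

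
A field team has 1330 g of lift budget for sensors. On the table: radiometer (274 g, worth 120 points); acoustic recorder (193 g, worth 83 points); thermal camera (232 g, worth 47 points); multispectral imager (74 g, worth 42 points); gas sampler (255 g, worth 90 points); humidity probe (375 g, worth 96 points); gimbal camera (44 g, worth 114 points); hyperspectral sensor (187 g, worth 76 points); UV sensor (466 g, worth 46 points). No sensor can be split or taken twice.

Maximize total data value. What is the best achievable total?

579

Greedy by ratio would take radiometer + acoustic recorder + thermal camera + multispectral imager + gas sampler + gimbal camera + hyperspectral sensor: 1259 g used, total 572.
The 306 g tied up in thermal camera and multispectral imager is better spent on humidity probe — total rises to 579 (1328 g).
That's the maximum — no swap from here does better than 579.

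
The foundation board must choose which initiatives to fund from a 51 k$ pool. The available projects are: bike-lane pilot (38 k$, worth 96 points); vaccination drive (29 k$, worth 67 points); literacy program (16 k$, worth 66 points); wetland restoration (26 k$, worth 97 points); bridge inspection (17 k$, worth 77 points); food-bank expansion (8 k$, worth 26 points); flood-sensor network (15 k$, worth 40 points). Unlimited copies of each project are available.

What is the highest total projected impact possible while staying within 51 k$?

Ranking by ratio (projected impact/k$): bridge inspection 4.53, literacy program 4.12, wetland restoration 3.73, food-bank expansion 3.25.
Taking 3×bridge inspection: 51 k$ used, 231 in projected impact.
No other feasible combination exceeds 231.

231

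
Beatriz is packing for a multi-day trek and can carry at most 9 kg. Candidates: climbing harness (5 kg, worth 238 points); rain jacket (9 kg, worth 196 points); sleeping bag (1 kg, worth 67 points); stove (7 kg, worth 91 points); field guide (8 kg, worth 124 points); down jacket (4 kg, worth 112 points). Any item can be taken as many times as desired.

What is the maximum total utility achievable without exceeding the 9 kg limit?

The ratio ordering already packs tightly: 9×sleeping bag, 9 kg, 603.

603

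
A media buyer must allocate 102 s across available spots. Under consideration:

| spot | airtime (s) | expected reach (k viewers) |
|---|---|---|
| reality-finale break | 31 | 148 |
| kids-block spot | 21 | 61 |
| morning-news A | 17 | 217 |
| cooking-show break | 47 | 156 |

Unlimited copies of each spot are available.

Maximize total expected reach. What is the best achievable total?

1302

By expected reach per s: morning-news A 12.76, reality-finale break 4.77, cooking-show break 3.32 lead.
The ratio ordering already packs tightly: 6×morning-news A, 102 s, 1302.
Every other selection either busts 102 s or fails to beat 1302.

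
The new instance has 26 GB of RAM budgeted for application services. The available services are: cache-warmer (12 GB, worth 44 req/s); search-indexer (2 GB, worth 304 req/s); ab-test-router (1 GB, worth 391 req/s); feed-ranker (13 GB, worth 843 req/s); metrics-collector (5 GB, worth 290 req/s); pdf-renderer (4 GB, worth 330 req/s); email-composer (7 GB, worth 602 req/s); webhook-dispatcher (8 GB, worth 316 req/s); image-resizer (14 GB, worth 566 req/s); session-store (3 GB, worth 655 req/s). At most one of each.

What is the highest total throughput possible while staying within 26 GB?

2795

Taking the top-ratio services first gives search-indexer + ab-test-router + metrics-collector + pdf-renderer + email-composer + session-store for 2572 (22 GB).
The 9 GB tied up in metrics-collector and pdf-renderer is better spent on feed-ranker — total rises to 2795 (26 GB).
The closest alternative, search-indexer + ab-test-router + pdf-renderer + email-composer + webhook-dispatcher + session-store, reaches only 2598.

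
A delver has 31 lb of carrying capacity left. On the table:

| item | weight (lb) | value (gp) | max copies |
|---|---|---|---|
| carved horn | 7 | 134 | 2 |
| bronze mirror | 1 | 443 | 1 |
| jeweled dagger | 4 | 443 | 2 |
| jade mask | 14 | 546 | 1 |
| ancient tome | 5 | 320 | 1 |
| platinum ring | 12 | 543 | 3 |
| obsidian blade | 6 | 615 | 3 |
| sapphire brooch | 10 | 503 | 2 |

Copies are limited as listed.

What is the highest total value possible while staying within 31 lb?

3174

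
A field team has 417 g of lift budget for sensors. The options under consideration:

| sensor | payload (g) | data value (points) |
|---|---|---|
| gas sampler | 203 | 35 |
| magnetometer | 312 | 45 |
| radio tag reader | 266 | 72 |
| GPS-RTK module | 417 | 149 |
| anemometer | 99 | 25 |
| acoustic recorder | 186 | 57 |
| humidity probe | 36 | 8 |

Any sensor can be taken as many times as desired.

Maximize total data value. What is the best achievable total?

Density check — GPS-RTK module 0.36, acoustic recorder 0.31, radio tag reader 0.27, anemometer 0.25 are the best per g.
Best packing: GPS-RTK module — 417 g, 149 total.

149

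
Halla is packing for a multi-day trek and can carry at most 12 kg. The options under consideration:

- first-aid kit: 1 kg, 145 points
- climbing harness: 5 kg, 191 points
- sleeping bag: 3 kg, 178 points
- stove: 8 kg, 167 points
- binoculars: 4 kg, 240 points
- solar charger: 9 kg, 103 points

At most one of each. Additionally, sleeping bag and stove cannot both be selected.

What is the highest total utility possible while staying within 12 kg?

609

Ranking by ratio (utility/kg): first-aid kit 145.00, binoculars 60.00, sleeping bag 59.33, climbing harness 38.20.
A density-first pass picks first-aid kit + sleeping bag + binoculars — 563 at 8 kg.
Dropping first-aid kit frees 1 kg; slotting in climbing harness (5 kg) lifts the total to 609 at 12 kg.
That's the maximum — no feasible swap from here does better than 609.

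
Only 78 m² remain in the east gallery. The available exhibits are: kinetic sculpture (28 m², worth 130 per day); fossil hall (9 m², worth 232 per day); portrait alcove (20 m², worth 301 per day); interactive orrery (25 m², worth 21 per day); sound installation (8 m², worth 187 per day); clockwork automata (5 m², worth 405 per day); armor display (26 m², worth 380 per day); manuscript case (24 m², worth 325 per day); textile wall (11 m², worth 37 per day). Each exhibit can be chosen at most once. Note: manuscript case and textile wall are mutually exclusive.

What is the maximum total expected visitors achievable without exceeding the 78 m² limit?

By expected visitors per m²: clockwork automata 81.00, fossil hall 25.78, sound installation 23.38 lead.
Taking the top-ratio exhibits first gives fossil hall + portrait alcove + sound installation + clockwork automata + armor display for 1505 (68 m²).
Dropping portrait alcove frees 20 m²; slotting in manuscript case (24 m²) lifts the total to 1529 at 72 m².
Runner-up fossil hall + portrait alcove + sound installation + clockwork automata + armor display tops out at 1505.

1529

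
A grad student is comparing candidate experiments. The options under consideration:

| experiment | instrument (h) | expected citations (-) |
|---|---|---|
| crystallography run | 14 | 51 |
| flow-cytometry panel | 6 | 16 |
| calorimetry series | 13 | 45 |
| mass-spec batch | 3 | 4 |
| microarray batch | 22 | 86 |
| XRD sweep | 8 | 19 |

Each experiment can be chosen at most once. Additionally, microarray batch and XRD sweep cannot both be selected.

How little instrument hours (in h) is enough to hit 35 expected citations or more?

13

Minimise h subject to total expected citations ≥ 35.
calorimetry series reaches 45 using 13 h.
Any bundle with less than 13 h falls short of 35.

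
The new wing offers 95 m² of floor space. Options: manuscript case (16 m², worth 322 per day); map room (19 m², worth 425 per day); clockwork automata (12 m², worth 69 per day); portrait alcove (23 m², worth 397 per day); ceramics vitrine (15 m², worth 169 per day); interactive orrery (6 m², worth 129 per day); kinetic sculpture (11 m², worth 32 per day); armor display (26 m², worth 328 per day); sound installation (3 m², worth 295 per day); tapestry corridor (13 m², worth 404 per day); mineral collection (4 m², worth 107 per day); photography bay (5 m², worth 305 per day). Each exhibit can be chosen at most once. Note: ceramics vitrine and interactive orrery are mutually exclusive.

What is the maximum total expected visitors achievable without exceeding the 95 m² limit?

Manuscript case + map room + portrait alcove + interactive orrery + sound installation + tapestry corridor + mineral collection + photography bay uses 89 of the 95 m² and totals 2384.

2384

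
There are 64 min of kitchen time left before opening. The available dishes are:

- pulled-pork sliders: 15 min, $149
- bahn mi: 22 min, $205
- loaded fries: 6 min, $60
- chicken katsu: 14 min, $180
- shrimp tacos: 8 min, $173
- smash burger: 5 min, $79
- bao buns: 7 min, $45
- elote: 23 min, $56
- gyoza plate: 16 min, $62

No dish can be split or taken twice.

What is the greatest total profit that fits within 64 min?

786

Filling by ratio: pulled-pork sliders + loaded fries + chicken katsu + shrimp tacos + smash burger + bao buns for 686, with 9 min left unused.
Dropping loaded fries and bao buns frees 13 min; slotting in bahn mi (22 min) lifts the total to 786 at 64 min.
An exhaustive check of the 512 subsets confirms 786.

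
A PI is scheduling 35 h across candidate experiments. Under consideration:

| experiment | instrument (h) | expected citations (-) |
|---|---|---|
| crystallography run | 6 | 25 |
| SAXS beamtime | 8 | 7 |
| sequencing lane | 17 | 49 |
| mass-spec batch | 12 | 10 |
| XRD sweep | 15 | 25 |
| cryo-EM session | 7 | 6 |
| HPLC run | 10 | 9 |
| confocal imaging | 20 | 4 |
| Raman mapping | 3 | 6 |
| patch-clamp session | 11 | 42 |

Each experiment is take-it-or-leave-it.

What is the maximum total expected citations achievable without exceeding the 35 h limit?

116

Crystallography run + sequencing lane + patch-clamp session uses 34 of the 35 h and totals 116.
An exhaustive check of the 1024 subsets confirms 116.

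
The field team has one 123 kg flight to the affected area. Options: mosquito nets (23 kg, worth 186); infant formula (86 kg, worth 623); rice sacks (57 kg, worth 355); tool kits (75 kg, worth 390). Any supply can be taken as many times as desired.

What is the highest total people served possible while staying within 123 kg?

930

Ranking by ratio (people served/kg): mosquito nets 8.09, infant formula 7.24, rice sacks 6.23, tool kits 5.20.
The ratio ordering already packs tightly: 5×mosquito nets, 115 kg, 930.
Nothing else within 123 kg beats 930.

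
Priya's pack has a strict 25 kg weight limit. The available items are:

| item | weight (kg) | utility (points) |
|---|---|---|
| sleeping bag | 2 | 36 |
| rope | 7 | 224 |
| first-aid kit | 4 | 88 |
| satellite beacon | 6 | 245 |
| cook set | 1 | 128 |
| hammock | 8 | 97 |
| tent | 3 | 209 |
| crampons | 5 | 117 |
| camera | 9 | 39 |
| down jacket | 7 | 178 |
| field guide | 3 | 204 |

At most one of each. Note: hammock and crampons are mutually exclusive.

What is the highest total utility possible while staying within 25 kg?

1127

Rope + satellite beacon + cook set + tent + crampons + field guide uses 25 of the 25 kg and totals 1127.
An exhaustive check of the 2048 subsets confirms 1127.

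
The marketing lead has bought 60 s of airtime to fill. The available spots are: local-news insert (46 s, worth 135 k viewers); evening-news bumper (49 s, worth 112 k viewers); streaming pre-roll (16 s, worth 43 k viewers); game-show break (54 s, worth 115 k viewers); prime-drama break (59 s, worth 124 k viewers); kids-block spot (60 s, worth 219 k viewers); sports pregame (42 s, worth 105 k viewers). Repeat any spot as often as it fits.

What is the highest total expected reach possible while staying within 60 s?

Taking kids-block spot: 60 s used, 219 in expected reach.

219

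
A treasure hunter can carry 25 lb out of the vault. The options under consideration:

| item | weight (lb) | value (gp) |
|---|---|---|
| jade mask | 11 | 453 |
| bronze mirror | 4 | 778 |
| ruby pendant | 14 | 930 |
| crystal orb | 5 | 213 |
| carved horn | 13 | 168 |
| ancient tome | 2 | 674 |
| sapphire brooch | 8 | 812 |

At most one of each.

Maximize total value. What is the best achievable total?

2717

Filling by ratio: bronze mirror + crystal orb + ancient tome + sapphire brooch for 2477, with 6 lb left unused.
The 5 lb tied up in crystal orb is better spent on jade mask — total rises to 2717 (25 lb).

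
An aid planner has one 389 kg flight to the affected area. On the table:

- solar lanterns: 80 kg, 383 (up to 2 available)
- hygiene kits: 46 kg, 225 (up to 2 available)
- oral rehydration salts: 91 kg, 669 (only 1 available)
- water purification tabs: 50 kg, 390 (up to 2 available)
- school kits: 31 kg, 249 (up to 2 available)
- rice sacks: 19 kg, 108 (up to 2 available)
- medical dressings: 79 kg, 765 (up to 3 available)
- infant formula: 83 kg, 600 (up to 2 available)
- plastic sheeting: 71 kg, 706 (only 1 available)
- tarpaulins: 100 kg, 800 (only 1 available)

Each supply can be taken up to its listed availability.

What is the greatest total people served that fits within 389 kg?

3640

By people served per kg: plastic sheeting 9.94, medical dressings 9.68, school kits 8.03, tarpaulins 8.00 lead.
A density-first pass picks 2×school kits + rice sacks + 3×medical dressings + plastic sheeting — 3607 at 389 kg.
Replace school kits and rice sacks with water purification tabs: the trade gains 33 net, giving 3640 at 389 kg.
Every other selection either busts 389 kg or exceeds an availability limit or fails to beat 3640.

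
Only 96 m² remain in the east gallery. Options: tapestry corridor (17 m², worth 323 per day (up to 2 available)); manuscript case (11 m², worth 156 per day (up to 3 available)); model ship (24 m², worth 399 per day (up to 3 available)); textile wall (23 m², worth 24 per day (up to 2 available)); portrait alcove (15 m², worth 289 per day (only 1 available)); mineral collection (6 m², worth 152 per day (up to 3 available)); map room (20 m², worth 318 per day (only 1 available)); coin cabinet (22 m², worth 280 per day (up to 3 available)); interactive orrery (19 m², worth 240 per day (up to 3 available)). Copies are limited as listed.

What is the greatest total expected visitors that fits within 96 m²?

A density-first pass picks 2×tapestry corridor + model ship + portrait alcove + 3×mineral collection — 1790 at 91 m².
Dropping portrait alcove frees 15 m²; slotting in map room (20 m²) lifts the total to 1819 at 96 m².
No other feasible combination exceeds 1819.

1819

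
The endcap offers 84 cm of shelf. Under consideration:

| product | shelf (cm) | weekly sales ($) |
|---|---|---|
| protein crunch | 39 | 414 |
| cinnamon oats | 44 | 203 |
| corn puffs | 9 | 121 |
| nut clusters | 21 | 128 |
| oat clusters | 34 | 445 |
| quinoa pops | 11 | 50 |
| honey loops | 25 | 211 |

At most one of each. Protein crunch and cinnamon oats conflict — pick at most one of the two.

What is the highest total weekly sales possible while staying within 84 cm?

By weekly sales per cm: corn puffs 13.44, oat clusters 13.09, protein crunch 10.62 lead.
Protein crunch + corn puffs + oat clusters uses 82 of the 84 cm and totals 980.
That's the maximum — no feasible swap from here does better than 980.

980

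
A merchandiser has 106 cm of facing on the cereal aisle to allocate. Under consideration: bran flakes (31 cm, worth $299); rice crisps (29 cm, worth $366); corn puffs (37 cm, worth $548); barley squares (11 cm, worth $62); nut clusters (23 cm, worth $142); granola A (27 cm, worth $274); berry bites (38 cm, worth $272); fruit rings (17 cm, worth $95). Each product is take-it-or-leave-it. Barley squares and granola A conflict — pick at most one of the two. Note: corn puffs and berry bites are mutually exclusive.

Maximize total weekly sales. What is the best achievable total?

Bran flakes + rice crisps + corn puffs uses 97 of the 106 cm and totals 1213.
An exhaustive check of the 256 subsets confirms 1213.

1213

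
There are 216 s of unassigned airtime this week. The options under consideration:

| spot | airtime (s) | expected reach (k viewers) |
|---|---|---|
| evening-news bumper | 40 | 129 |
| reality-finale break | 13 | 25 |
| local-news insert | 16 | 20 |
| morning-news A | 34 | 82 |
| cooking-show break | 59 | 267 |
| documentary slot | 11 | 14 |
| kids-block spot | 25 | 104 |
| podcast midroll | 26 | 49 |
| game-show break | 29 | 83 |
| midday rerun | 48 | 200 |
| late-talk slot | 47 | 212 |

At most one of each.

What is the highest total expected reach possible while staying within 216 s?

866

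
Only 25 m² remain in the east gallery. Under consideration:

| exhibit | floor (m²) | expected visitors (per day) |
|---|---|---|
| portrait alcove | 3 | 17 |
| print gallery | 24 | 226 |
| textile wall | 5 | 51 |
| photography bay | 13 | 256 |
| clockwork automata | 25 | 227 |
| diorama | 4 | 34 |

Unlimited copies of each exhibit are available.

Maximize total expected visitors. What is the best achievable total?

358

By expected visitors per m²: photography bay 19.69, textile wall 10.20, print gallery 9.42, clockwork automata 9.08 lead.
Best packing: portrait alcove + textile wall + photography bay + diorama — 25 m², 358 total.
No other feasible combination exceeds 358.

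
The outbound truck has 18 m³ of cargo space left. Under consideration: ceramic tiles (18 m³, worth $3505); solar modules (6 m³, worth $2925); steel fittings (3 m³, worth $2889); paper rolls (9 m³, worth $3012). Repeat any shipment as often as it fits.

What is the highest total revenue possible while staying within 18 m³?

17334

By revenue per m³: steel fittings 963.00, solar modules 487.50, paper rolls 334.67 lead.
Taking 6×steel fittings: 18 m³ used, 17334 in revenue.
No other feasible combination exceeds 17334.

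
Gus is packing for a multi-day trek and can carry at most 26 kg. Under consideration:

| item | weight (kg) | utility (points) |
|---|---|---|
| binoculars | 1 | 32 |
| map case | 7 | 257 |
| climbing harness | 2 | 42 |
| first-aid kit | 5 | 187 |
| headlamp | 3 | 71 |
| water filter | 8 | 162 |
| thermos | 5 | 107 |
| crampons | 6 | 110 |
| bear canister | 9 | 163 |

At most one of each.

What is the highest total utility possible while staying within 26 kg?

By utility per kg: first-aid kit 37.40, map case 36.71, binoculars 32.00, headlamp 23.67 lead.
Greedy by ratio would take binoculars + map case + climbing harness + first-aid kit + headlamp + thermos: 23 kg used, total 696.
Dropping thermos frees 5 kg; slotting in water filter (8 kg) lifts the total to 751 at 26 kg.
Every other selection either busts 26 kg or fails to beat 751.

751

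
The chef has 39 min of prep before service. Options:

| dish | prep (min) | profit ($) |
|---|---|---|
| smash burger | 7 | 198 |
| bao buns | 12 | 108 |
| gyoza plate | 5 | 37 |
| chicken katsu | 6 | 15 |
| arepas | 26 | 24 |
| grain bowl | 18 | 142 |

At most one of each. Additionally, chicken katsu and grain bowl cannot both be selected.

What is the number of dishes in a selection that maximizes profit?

Optimal total is 448.
smash burger + bao buns + grain bowl hits 448 at 37 min.
All optima have 3 dishes.

3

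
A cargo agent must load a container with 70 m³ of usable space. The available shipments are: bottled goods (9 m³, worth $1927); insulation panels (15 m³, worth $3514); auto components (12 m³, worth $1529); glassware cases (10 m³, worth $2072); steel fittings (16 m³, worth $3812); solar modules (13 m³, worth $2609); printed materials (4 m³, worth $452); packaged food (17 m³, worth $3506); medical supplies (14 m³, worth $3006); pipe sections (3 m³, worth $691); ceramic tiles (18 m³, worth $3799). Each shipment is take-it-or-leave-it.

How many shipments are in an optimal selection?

6

Optimal total is 15559.
For example bottled goods + insulation panels + steel fittings + solar modules + medical supplies + pipe sections achieves it, using 70 m³.
All optima have 6 shipments.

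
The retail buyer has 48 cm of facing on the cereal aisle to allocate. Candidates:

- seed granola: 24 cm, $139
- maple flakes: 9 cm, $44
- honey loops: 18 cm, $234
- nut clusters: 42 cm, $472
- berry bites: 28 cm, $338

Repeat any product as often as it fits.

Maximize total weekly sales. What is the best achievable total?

Ranking by ratio (weekly sales/cm): honey loops 13.00, berry bites 12.07, nut clusters 11.24, seed granola 5.79.
A density-first pass picks maple flakes + 2×honey loops — 512 at 45 cm.
The 27 cm tied up in maple flakes and honey loops is better spent on berry bites — total rises to 572 (46 cm).

572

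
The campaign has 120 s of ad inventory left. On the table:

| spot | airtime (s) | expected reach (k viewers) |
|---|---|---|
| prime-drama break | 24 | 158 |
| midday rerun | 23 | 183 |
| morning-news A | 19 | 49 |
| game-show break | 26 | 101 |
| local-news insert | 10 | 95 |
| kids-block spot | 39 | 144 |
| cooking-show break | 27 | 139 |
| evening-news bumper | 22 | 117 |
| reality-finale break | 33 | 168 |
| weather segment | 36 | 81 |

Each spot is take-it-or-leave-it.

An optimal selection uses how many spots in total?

Optimal total is 743.
One optimal bundle: prime-drama break + midday rerun + local-news insert + cooking-show break + reality-finale break (117 s).
All optima have 5 spots.

5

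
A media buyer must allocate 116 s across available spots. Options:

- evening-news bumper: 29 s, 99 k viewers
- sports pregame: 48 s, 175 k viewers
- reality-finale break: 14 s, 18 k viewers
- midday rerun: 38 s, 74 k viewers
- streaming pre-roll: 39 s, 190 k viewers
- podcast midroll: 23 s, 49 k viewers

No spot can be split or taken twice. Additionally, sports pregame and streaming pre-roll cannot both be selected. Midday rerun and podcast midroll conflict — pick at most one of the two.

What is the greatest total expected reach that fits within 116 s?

363

Evening-news bumper + midday rerun + streaming pre-roll uses 106 of the 116 s and totals 363.
An exhaustive check of the 64 subsets confirms 363.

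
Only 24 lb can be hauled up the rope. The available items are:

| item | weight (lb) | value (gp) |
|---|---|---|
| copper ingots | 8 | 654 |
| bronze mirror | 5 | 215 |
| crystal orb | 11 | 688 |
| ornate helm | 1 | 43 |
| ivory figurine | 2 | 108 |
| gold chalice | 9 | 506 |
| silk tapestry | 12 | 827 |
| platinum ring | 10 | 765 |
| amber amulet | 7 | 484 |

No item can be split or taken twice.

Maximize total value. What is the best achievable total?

Ranking by ratio (value/lb): copper ingots 81.75, platinum ring 76.50, amber amulet 69.14.
Filling by ratio: copper ingots + ornate helm + ivory figurine + platinum ring for 1570, with 3 lb left unused.
Dropping copper ingots and ornate helm frees 9 lb; slotting in silk tapestry (12 lb) lifts the total to 1700 at 24 lb.

1700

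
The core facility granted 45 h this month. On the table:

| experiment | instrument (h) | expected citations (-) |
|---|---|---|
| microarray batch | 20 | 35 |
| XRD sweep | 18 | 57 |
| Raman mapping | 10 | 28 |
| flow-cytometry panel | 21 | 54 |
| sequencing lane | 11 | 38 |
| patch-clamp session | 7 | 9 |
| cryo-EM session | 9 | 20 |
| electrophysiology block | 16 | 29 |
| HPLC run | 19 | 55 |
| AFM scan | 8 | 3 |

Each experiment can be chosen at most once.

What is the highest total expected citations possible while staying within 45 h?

124

By expected citations per h: sequencing lane 3.45, XRD sweep 3.17, HPLC run 2.89, Raman mapping 2.80 lead.
A density-first pass picks XRD sweep + Raman mapping + sequencing lane — 123 at 39 h.
The 10 h tied up in Raman mapping is better spent on patch-clamp session + cryo-EM session — total rises to 124 (45 h).
XRD sweep + sequencing lane + electrophysiology block matches that 124 at 45 h; no feasible combination exceeds it.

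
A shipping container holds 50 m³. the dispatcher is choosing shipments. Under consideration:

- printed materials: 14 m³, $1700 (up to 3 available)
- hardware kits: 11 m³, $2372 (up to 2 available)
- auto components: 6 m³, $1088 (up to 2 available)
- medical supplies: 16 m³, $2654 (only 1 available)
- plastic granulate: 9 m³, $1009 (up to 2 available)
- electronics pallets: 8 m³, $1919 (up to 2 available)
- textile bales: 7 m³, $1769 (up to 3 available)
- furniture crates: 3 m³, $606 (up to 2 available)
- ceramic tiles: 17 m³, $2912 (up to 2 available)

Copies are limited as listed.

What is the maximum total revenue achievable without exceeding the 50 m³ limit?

11517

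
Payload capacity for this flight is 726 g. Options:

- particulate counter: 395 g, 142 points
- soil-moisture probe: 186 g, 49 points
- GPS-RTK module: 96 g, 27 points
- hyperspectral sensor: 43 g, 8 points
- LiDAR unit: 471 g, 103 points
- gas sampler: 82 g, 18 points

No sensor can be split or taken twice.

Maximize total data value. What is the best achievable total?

The ratio ordering already packs tightly: particulate counter + soil-moisture probe + GPS-RTK module + hyperspectral sensor, 720 g, 226.
Every other selection either busts 726 g or fails to beat 226.

226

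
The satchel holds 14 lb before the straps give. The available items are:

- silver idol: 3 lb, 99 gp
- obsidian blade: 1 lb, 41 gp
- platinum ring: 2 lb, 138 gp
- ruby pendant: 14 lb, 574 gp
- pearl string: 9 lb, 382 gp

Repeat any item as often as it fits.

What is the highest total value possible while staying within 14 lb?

7×platinum ring uses 14 of the 14 lb and totals 966.
Every other selection either busts 14 lb or fails to beat 966.

966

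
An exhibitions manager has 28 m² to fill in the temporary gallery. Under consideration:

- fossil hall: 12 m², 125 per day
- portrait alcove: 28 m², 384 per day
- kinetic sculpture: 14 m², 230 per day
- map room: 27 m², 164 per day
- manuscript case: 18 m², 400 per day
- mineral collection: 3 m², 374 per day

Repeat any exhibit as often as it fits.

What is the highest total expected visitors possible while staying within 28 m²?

3366

Best packing: 9×mineral collection — 27 m², 3366 total.
No other feasible combination exceeds 3366.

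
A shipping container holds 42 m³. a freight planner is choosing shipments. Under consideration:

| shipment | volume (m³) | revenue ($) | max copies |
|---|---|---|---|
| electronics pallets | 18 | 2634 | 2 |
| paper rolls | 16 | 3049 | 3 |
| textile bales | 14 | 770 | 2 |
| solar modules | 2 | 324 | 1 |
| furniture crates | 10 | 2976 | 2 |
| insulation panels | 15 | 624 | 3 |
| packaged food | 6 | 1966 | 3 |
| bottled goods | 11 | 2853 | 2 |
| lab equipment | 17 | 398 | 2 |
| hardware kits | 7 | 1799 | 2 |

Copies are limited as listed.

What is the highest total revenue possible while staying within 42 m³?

Filling by ratio: solar modules + 2×furniture crates + 3×packaged food for 12174, with 2 m³ left unused.
Dropping solar modules and furniture crates frees 12 m³; slotting in 2×hardware kits (14 m³) lifts the total to 12472 at 42 m³.
No other feasible combination exceeds 12472.

12472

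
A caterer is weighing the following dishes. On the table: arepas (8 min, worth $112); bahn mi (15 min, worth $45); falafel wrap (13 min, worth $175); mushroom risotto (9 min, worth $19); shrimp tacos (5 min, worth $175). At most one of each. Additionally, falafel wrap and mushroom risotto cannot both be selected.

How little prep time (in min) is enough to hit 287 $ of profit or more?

13

Look for the lowest-prep combination reaching 287.
arepas + shrimp tacos: 287 profit at 13 min.
Any bundle with less than 13 min falls short of 287.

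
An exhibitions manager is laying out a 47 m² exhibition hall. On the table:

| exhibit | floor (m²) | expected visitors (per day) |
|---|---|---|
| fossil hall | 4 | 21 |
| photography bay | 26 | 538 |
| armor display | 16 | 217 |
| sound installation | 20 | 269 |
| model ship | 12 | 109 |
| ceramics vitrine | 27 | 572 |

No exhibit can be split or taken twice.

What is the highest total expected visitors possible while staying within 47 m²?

841

A density-first pass picks fossil hall + armor display + ceramics vitrine — 810 at 47 m².
The 20 m² tied up in fossil hall and armor display is better spent on sound installation — total rises to 841 (47 m²).
The closest alternative, fossil hall + armor display + ceramics vitrine, reaches only 810.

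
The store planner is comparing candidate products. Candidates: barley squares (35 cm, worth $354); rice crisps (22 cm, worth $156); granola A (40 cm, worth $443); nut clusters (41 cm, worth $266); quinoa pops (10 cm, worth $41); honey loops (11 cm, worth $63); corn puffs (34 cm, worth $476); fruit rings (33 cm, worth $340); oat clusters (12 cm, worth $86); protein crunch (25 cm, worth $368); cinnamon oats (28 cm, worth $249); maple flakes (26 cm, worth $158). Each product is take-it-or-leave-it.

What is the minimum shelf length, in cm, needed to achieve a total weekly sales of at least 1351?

Look for the lowest-shelf combination reaching 1351.
granola A + corn puffs + oat clusters + protein crunch: 1373 weekly sales at 111 cm.
Any bundle with less than 111 cm falls short of 1351.

111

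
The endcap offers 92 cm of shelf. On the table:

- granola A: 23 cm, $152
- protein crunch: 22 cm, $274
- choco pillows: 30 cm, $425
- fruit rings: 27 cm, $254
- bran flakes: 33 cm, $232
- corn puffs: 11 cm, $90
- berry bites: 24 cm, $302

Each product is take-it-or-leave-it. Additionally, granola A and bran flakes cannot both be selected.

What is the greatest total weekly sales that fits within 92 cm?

1091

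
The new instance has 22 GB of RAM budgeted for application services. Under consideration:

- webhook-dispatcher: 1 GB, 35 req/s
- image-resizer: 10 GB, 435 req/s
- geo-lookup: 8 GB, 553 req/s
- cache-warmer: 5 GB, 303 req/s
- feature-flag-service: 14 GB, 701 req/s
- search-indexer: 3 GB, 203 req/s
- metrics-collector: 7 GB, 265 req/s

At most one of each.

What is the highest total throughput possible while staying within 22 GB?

Greedy by ratio would take webhook-dispatcher + geo-lookup + cache-warmer + search-indexer: 17 GB used, total 1094.
Dropping webhook-dispatcher and cache-warmer and search-indexer frees 9 GB; slotting in feature-flag-service (14 GB) lifts the total to 1254 at 22 GB.
Runner-up webhook-dispatcher + image-resizer + geo-lookup + search-indexer tops out at 1226.

1254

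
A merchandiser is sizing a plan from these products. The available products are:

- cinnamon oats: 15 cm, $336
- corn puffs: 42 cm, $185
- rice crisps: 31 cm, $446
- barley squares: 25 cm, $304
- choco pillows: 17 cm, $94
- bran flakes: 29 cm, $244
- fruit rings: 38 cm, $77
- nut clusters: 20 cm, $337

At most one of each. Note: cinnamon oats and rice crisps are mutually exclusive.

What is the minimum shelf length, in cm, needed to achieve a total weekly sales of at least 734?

Need the lightest bundle worth ≥ 734.
rice crisps + nut clusters: 783 weekly sales at 51 cm.
Any bundle with less than 51 cm falls short of 734.

51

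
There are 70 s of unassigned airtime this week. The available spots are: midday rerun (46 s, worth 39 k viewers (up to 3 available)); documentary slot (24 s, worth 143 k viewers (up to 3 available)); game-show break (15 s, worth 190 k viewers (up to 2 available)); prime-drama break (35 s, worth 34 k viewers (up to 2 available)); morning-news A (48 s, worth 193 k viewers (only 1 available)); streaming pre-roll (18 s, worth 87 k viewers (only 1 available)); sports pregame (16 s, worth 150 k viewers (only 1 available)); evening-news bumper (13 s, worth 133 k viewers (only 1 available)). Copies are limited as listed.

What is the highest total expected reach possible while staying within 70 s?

673

Ranking by ratio (expected reach/s): game-show break 12.67, evening-news bumper 10.23, sports pregame 9.38, documentary slot 5.96.
Greedy by ratio would take 2×game-show break + sports pregame + evening-news bumper: 59 s used, total 663.
Dropping evening-news bumper frees 13 s; slotting in documentary slot (24 s) lifts the total to 673 at 70 s.
Every other selection either busts 70 s or exceeds an availability limit or fails to beat 673.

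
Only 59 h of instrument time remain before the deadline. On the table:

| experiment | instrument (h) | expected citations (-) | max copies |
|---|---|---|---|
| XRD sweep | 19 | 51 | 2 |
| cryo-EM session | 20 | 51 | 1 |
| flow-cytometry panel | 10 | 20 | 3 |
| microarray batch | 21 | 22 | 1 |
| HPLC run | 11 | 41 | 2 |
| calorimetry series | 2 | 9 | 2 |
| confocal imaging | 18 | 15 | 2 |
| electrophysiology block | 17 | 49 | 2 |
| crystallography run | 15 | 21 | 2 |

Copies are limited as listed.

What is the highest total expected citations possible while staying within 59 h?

189

A density-first pass picks flow-cytometry panel + 2×HPLC run + 2×calorimetry series + electrophysiology block — 169 at 53 h.
Dropping flow-cytometry panel and calorimetry series frees 12 h; slotting in electrophysiology block (17 h) lifts the total to 189 at 58 h.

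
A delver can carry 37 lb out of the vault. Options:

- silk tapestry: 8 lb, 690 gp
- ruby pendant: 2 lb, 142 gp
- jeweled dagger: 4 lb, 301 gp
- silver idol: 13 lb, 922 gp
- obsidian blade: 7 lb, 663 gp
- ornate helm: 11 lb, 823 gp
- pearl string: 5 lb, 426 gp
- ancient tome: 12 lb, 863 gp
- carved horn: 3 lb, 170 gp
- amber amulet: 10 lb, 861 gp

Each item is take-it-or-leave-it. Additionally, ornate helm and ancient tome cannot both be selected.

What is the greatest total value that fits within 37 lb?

3111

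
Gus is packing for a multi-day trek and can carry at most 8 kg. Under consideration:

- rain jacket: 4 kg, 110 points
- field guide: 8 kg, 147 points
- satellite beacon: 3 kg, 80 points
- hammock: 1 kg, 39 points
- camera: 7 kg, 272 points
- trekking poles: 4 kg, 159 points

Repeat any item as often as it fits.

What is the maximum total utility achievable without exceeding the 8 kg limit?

318

By utility per kg: trekking poles 39.75, hammock 39.00, camera 38.86, rain jacket 27.50 lead.
The ratio ordering already packs tightly: 2×trekking poles, 8 kg, 318.
That's the maximum — no swap from here does better than 318.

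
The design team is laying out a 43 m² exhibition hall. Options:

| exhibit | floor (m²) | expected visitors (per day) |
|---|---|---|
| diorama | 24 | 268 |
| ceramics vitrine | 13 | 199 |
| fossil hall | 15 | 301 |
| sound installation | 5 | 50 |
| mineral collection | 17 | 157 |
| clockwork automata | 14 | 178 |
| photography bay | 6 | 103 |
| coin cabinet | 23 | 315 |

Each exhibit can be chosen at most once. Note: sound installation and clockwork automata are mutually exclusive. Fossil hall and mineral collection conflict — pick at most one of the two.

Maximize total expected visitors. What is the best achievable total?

678

Ranking by ratio (expected visitors/m²): fossil hall 20.07, photography bay 17.17, ceramics vitrine 15.31, coin cabinet 13.70.
Filling by ratio: ceramics vitrine + fossil hall + sound installation + photography bay for 653, with 4 m² left unused.
The 11 m² tied up in sound installation and photography bay is better spent on clockwork automata — total rises to 678 (42 m²).
The spare 1 m² is too small for any remaining exhibit, and no feasible exchange beats 678.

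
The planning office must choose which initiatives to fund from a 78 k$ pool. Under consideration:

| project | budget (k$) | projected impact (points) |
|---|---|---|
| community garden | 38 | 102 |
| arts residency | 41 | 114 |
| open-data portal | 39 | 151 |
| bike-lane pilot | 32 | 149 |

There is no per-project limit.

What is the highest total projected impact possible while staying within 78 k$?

A density-first pass picks 2×bike-lane pilot — 298 at 64 k$.
The 64 k$ tied up in 2×bike-lane pilot is better spent on 2×open-data portal — total rises to 302 (78 k$).
Nothing else within 78 k$ beats 302.

302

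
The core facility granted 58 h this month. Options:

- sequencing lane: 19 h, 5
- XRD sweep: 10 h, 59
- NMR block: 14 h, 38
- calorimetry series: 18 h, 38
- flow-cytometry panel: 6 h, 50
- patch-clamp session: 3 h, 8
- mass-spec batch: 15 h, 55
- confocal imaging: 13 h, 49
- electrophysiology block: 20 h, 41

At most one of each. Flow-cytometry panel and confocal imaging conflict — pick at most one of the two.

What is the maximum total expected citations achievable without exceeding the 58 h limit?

213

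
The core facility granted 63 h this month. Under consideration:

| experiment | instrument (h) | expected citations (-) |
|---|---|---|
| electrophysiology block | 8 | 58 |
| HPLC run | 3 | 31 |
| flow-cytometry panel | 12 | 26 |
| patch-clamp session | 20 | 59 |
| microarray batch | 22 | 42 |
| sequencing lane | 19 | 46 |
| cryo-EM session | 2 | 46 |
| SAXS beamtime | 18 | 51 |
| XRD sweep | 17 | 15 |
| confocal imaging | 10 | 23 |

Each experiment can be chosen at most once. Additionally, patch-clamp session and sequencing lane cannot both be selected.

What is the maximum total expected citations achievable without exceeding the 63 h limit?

271

Density check — cryo-EM session 23.00, HPLC run 10.33, electrophysiology block 7.25, patch-clamp session 2.95 are the best per h.
A density-first pass picks electrophysiology block + HPLC run + patch-clamp session + cryo-EM session + SAXS beamtime + confocal imaging — 268 at 61 h.
The 10 h tied up in confocal imaging is better spent on flow-cytometry panel — total rises to 271 (63 h).
Next best is electrophysiology block + HPLC run + patch-clamp session + cryo-EM session + SAXS beamtime + confocal imaging at 268 (61 h) — short by 3.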